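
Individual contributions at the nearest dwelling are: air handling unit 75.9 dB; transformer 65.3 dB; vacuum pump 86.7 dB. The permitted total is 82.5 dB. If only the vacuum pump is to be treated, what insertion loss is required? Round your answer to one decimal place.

Everything except the vacuum pump sums to 10^(75.9/10) + 10^(65.3/10) = 4.229e+07 in linear terms, 76.26 dB.
The limit corresponds to 10^(82.5/10) = 1.778e+08; subtracting the fixed part leaves 1.355e+08 for the vacuum pump, i.e. 81.32 dB.
Required insertion loss = 86.7 − 81.32 = 5.38 dB.

5.4 dB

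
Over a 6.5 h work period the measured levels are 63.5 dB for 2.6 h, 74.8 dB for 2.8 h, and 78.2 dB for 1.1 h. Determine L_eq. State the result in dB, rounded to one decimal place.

Weight each interval's intensity by its duration and average over T = 6.5 h:
Σ tᵢ·10^(Lᵢ/10) = 2.6·10^(63.5/10) + 2.8·10^(74.8/10) + 1.1·10^(78.2/10) = 1.631e+08.
L_eq = 10·log₁₀(1.631e+08/6.5) = 73.99 dB.

74.0 dB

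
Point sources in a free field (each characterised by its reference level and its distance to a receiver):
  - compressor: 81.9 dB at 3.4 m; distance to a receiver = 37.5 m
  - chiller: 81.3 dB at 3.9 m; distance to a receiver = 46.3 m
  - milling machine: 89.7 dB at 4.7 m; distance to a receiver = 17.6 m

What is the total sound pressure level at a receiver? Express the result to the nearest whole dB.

78 dB

Apply inverse-square spreading to bring every level to the receiver, then sum 10^(L/10).
compressor: 81.9 − 20·log₁₀(37.5/3.4) = 81.9 − 20.85 = 61.05 dB.
chiller: 81.3 − 20·log₁₀(46.3/3.9) = 81.3 − 21.49 = 59.81 dB.
milling machine: 89.7 − 20·log₁₀(17.6/4.7) = 89.7 − 11.47 = 78.23 dB.
Σ 10^(L/10) = 6.878e+07 → L_total = 10·log₁₀(6.878e+07) = 78.37 dB.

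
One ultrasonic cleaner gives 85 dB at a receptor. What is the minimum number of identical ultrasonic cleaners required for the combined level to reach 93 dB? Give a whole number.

7

N identical sources give L₁ + 10·log₁₀ N, so require 10·log₁₀ N ≥ 93 − 85 = 8.0 dB.
N ≥ 10^(8.0/10) = 6.310, so N = 7.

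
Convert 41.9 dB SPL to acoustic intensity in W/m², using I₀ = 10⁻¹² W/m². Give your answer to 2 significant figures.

1.5e-08 W/m²

L = 10·log₁₀(I/I₀) ⇒ I = I₀·10^(L/10) = 10⁻¹² × 10^4.19.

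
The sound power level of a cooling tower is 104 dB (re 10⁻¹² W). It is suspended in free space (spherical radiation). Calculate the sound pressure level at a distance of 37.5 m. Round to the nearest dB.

The power spreads over a sphere of area 4π·r², so L_p = L_w − 10·log₁₀(4π·r²).
4π·r² = 1.767e+04 m², 10·log₁₀ of that is 42.473 dB.
L_p = 104 − 42.473 = 61.53 dB.

62 dB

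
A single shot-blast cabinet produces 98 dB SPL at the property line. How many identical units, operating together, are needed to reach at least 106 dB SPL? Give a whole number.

Need L₁ + 10·log₁₀ N ≥ 106, i.e. log₁₀ N ≥ 0.80.
N ≥ 10^(8.0/10) = 6.310, so N = 7.

7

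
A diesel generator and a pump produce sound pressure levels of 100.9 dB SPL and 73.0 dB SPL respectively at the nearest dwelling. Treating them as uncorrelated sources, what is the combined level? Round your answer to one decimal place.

For uncorrelated sources the intensities add, so convert each level to linear form, sum, and take 10·log₁₀ of the total.
Σ 10^(L/10) = 10^(100.9/10) + 10^(73.0/10) = 1.232e+10.
L_total = 10·log₁₀(1.232e+10) = 100.91 dB SPL.

100.9 dB SPL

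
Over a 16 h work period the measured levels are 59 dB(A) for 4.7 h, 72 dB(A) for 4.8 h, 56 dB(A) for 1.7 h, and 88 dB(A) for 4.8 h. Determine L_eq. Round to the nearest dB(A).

Weight each interval's intensity by its duration and average over T = 16 h:
Σ tᵢ·10^(Lᵢ/10) = 4.7·10^(59/10) + 4.8·10^(72/10) + 1.7·10^(56/10) + 4.8·10^(88/10) = 3.109e+09.
L_eq = 10·log₁₀(3.109e+09/16) = 82.89 dB(A).

83 dB(A)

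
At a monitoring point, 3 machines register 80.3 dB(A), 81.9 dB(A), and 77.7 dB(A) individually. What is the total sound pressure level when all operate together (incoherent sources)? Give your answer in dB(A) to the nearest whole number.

85 dB(A)

Incoherent sources combine by intensity addition: L_total = 10·log₁₀(Σ 10^(L_i/10)).
Σ 10^(L/10) = 10^(80.3/10) + 10^(81.9/10) + 10^(77.7/10) = 3.209e+08.
L_total = 10·log₁₀(3.209e+08) = 85.06 dB(A).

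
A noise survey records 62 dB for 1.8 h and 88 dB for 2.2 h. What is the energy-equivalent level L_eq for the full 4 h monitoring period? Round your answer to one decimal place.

Weight each interval's intensity by its duration and average over T = 4 h:
Σ tᵢ·10^(Lᵢ/10) = 1.8·10^(62/10) + 2.2·10^(88/10) = 1.391e+09.
L_eq = 10·log₁₀(1.391e+09/4) = 85.41 dB.

85.4 dB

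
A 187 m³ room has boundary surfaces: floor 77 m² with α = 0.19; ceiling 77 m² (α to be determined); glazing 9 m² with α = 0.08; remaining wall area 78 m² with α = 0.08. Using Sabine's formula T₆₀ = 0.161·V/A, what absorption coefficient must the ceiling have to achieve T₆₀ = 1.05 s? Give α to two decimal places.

0.09

Required total absorption A = 0.161·187/1.05 = 28.67 m².
Absorption from the other surfaces = 77·0.19 + 9·0.08 + 78·0.08 = 21.59 m², so the ceiling must supply 7.08 m² over 77 m².
α = 7.08/77 = 0.092.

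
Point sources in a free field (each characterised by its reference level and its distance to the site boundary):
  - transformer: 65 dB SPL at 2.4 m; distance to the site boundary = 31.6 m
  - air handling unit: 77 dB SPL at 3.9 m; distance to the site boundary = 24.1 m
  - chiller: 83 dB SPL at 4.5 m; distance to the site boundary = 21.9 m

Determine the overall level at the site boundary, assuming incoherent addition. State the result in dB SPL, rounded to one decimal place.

First find each source's level at the receiver (point-source: −20·log₁₀(r/r_ref)), then combine on an intensity basis.
transformer: 65 − 20·log₁₀(31.6/2.4) = 65 − 22.39 = 42.61 dB SPL.
air handling unit: 77 − 20·log₁₀(24.1/3.9) = 77 − 15.82 = 61.18 dB SPL.
chiller: 83 − 20·log₁₀(21.9/4.5) = 83 − 13.74 = 69.26 dB SPL.
Σ 10^(L/10) = 9.755e+06 → L_total = 10·log₁₀(9.755e+06) = 69.89 dB SPL.

69.9 dB SPL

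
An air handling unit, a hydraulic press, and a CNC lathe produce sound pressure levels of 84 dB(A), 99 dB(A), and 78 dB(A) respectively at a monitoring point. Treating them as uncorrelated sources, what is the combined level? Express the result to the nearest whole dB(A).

For uncorrelated sources the intensities add, so convert each level to linear form, sum, and take 10·log₁₀ of the total.
Σ 10^(L/10) = 10^(84/10) + 10^(99/10) + 10^(78/10) = 8.258e+09.
L_total = 10·log₁₀(8.258e+09) = 99.17 dB(A).

99 dB(A)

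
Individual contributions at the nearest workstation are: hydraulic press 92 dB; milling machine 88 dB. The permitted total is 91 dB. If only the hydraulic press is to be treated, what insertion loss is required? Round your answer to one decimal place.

4.0 dB

The untreated sources together contribute 10^(88/10) = 6.310e+08, i.e. 88.00 dB.
To meet 91 dB overall, the treated hydraulic press may contribute at most 10^(91/10) − 6.310e+08 = 6.280e+08, i.e. 87.98 dB.
So the hydraulic press must be reduced from 92 to 87.98 dB: IL = 4.02 dB.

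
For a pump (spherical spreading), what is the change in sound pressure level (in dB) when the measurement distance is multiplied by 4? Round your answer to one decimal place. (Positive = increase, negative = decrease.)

-12.0 dB

With spherical spreading the level changes by −20·log₁₀(r₂/r₁).
ΔL = −20·log₁₀(4) = -12.04 dB.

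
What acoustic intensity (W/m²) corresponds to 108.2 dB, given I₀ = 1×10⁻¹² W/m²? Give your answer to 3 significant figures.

0.0661 W/m²

I/I₀ = 10^(108.2/10) = 6.607e+10, so I = 6.607e+10 × 10⁻¹² W/m².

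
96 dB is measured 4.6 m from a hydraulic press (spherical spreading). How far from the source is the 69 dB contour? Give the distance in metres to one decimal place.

The 27.0 dB drop corresponds to a distance ratio of 10^(27.0/20) for a point source.
r₂ = 4.6·10^((96−69)/20) = 4.6·10^(27.0/20) = 102.98 m.

103.0 m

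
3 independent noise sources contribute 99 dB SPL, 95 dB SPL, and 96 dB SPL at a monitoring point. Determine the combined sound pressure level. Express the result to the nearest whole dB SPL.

Incoherent sources combine by intensity addition: L_total = 10·log₁₀(Σ 10^(L_i/10)).
Σ 10^(L/10) = 10^(99/10) + 10^(95/10) + 10^(96/10) = 1.509e+10.
L_total = 10·log₁₀(1.509e+10) = 101.79 dB SPL.

102 dB SPL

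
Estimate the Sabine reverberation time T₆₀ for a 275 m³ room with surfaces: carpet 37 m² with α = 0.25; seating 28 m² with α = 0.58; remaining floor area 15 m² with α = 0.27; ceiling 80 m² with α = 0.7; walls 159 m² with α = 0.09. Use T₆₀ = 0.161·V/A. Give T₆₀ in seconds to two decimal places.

A = Σ Sᵢαᵢ = 37·0.25 + 28·0.58 + 15·0.27 + 80·0.7 + 159·0.09 = 99.85 m².
T₆₀ = 0.161 × 275 / 99.85 = 0.443 s.

0.44 s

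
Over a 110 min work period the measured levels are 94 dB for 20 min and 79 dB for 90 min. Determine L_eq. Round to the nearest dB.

87 dB

L_eq = 10·log₁₀[(1/T)·Σ tᵢ·10^(Lᵢ/10)] with T = 110 min.
Σ tᵢ·10^(Lᵢ/10) = 20·10^(94/10) + 90·10^(79/10) = 5.739e+10.
L_eq = 10·log₁₀(5.739e+10/110) = 87.17 dB.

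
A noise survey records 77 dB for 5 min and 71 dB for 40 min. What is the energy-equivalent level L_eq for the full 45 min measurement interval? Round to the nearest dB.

72 dB

Weight each interval's intensity by its duration and average over T = 45 min:
Σ tᵢ·10^(Lᵢ/10) = 5·10^(77/10) + 40·10^(71/10) = 7.542e+08.
L_eq = 10·log₁₀(7.542e+08/45) = 72.24 dB.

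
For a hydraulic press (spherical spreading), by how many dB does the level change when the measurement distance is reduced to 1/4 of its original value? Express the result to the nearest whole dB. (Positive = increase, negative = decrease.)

Point-source spreading: ΔL = −20·log₁₀(r₂/r₁).
ΔL = −20·log₁₀(0.25) = +12.04 dB.

+12 dB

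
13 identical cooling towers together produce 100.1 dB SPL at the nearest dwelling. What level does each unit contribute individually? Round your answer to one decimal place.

Dividing the total intensity by 13 lowers the level by 10·log₁₀ 13 = 11.139 dB: L₁ = 100.1 − 11.139.

89.0 dB SPL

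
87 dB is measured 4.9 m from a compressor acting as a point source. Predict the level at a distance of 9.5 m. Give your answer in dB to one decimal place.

Spherical spreading from a point source gives a 20·log₁₀(r₂/r₁) drop.
L₂ = 87 − 20·log₁₀(9.5/4.9) = 87 − 5.751 = 81.25 dB.

81.2 dB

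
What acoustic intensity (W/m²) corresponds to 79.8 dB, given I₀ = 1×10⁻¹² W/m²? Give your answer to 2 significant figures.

I = I₀·10^(L/10) = 10⁻¹² × 10^(79.8/10) = 10^(-4.020).

9.5e-05 W/m²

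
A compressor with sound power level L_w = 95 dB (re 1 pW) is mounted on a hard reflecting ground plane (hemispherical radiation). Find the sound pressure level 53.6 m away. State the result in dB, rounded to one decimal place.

L_p = L_w − 10·log₁₀(2π·r²) with r = 53.6 m.
2π·r² = 1.805e+04 m², 10·log₁₀ of that is 42.565 dB.
L_p = 95 − 42.565 = 52.43 dB.

52.4 dB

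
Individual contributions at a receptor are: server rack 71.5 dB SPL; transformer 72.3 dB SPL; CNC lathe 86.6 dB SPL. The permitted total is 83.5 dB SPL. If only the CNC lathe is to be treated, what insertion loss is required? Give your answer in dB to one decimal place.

3.7 dB

Everything except the CNC lathe sums to 10^(71.5/10) + 10^(72.3/10) = 3.111e+07 in linear terms, 74.93 dB SPL.
To meet 83.5 dB SPL overall, the treated CNC lathe may contribute at most 10^(83.5/10) − 3.111e+07 = 1.928e+08, i.e. 82.85 dB SPL.
Required insertion loss = 86.6 − 82.85 = 3.75 dB.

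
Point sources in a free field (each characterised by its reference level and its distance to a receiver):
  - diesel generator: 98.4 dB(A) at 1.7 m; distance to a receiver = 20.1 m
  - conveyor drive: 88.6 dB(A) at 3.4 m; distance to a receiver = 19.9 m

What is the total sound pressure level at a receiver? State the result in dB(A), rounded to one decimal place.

78.5 dB(A)

Propagate each source to the receiver with L = L_ref − 20·log₁₀(r/r_ref), then add intensities.
diesel generator: 98.4 − 20·log₁₀(20.1/1.7) = 98.4 − 21.45 = 76.95 dB(A).
conveyor drive: 88.6 − 20·log₁₀(19.9/3.4) = 88.6 − 15.35 = 73.25 dB(A).
Σ 10^(L/10) = 7.064e+07 → L_total = 10·log₁₀(7.064e+07) = 78.49 dB(A).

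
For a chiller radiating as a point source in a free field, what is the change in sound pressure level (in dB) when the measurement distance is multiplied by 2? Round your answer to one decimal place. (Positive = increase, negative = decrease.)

A point source loses 6 dB per doubling of distance; generally ΔL = −20·log₁₀(r₂/r₁).
ΔL = −20·log₁₀(2) = -6.02 dB.

-6.0 dB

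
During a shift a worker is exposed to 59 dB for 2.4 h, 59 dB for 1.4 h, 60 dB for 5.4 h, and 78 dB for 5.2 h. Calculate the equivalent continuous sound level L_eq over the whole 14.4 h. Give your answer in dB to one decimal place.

Weight each interval's intensity by its duration and average over T = 14.4 h:
Σ tᵢ·10^(Lᵢ/10) = 2.4·10^(59/10) + 1.4·10^(59/10) + 5.4·10^(60/10) + 5.2·10^(78/10) = 3.365e+08.
L_eq = 10·log₁₀(3.365e+08/14.4) = 73.69 dB.

73.7 dB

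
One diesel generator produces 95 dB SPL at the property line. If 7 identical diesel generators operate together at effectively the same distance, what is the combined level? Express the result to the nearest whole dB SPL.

L_total = L₁ + 10·log₁₀ N for N identical incoherent sources.
L_total = 95 + 10·log₁₀(7) = 95 + 8.451 = 103.45 dB SPL.

103 dB SPL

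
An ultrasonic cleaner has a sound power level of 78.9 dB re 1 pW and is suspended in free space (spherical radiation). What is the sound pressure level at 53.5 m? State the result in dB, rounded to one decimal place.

Free-field spherical radiation: L_p = L_w − 10·log₁₀(4π·r²), r = 53.5 m.
4π·r² = 3.597e+04 m², 10·log₁₀ of that is 45.559 dB.
L_p = 78.9 − 45.559 = 33.34 dB.

33.3 dB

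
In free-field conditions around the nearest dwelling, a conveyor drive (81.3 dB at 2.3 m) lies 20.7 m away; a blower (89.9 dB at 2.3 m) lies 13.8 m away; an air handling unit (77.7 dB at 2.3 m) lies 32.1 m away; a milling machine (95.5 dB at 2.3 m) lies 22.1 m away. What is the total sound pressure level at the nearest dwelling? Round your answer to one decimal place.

78.3 dB

First find each source's level at the receiver (point-source: −20·log₁₀(r/r_ref)), then combine on an intensity basis.
conveyor drive: 81.3 − 20·log₁₀(20.7/2.3) = 81.3 − 19.08 = 62.22 dB.
blower: 89.9 − 20·log₁₀(13.8/2.3) = 89.9 − 15.56 = 74.34 dB.
air handling unit: 77.7 − 20·log₁₀(32.1/2.3) = 77.7 − 22.90 = 54.80 dB.
milling machine: 95.5 − 20·log₁₀(22.1/2.3) = 95.5 − 19.65 = 75.85 dB.
Σ 10^(L/10) = 6.754e+07 → L_total = 10·log₁₀(6.754e+07) = 78.30 dB.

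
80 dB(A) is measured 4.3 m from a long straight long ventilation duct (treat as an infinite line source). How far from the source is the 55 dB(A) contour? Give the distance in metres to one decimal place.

For a line source L₁ − L₂ = 10·log₁₀(r₂/r₁), so r₂ = r₁·10^((L₁−L₂)/10).
r₂ = 4.3·10^((80−55)/10) = 4.3·10^(25.0/10) = 1359.78 m.

1359.8 m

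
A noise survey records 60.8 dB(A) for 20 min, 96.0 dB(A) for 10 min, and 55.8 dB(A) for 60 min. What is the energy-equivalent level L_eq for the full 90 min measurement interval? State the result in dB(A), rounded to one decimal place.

86.5 dB(A)

L_eq = 10·log₁₀[(1/T)·Σ tᵢ·10^(Lᵢ/10)] with T = 90 min.
Σ tᵢ·10^(Lᵢ/10) = 20·10^(60.8/10) + 10·10^(96.0/10) + 60·10^(55.8/10) = 3.986e+10.
L_eq = 10·log₁₀(3.986e+10/90) = 86.46 dB(A).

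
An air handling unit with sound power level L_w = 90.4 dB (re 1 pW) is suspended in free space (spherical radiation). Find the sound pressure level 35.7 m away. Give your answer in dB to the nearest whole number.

The power spreads over a sphere of area 4π·r², so L_p = L_w − 10·log₁₀(4π·r²).
4π·r² = 1.602e+04 m², 10·log₁₀ of that is 42.045 dB.
L_p = 90.4 − 42.045 = 48.35 dB.

48 dB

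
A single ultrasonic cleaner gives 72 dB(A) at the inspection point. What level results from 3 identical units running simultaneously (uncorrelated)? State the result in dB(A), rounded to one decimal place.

N identical incoherent sources raise the level by 10·log₁₀ N.
L_total = 72 + 10·log₁₀(3) = 72 + 4.771 = 76.77 dB(A).

76.8 dB(A)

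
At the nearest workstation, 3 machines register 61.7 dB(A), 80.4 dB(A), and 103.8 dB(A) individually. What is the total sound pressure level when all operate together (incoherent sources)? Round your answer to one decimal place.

103.8 dB(A)

For uncorrelated sources the intensities add, so convert each level to linear form, sum, and take 10·log₁₀ of the total.
Σ 10^(L/10) = 10^(61.7/10) + 10^(80.4/10) + 10^(103.8/10) = 2.410e+10.
L_total = 10·log₁₀(2.410e+10) = 103.82 dB(A).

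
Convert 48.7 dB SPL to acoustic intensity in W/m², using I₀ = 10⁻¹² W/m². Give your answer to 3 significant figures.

I = I₀·10^(L/10) = 10⁻¹² × 10^(48.7/10) = 10^(-7.130).

7.41e-08 W/m²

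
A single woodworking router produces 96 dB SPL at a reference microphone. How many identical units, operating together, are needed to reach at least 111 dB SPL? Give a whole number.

32

Need L₁ + 10·log₁₀ N ≥ 111, i.e. log₁₀ N ≥ 1.50.
N ≥ 10^(15.0/10) = 31.623, so N = 32.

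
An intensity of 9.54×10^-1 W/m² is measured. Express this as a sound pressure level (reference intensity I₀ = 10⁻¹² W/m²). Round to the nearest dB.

120 dB

Dividing by I₀ shifts the exponent by 12: I/I₀ = 9.54×10^11.
L = 10·(0.9795 + 11) = 119.80 dB.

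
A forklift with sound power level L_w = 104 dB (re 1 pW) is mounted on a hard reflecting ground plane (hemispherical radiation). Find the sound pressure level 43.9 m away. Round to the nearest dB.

63 dB

The power spreads over a hemisphere of area 2π·r², so L_p = L_w − 10·log₁₀(2π·r²).
2π·r² = 1.211e+04 m², 10·log₁₀ of that is 40.831 dB.
L_p = 104 − 40.831 = 63.17 dB.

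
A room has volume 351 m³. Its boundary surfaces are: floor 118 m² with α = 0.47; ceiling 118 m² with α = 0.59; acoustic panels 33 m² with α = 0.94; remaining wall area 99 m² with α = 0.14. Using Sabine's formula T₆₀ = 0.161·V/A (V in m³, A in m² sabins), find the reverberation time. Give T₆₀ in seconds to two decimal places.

0.33 s

Total absorption A = 118·0.47 + 118·0.59 + 33·0.94 + 99·0.14 = 169.96 m² sabins.
T₆₀ = 0.161 × 351 / 169.96 = 0.332 s.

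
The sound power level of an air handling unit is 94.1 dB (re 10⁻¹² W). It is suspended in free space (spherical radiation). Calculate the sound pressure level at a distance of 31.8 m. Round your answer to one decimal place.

53.1 dB

The power spreads over a sphere of area 4π·r², so L_p = L_w − 10·log₁₀(4π·r²).
4π·r² = 1.271e+04 m², 10·log₁₀ of that is 41.041 dB.
L_p = 94.1 − 41.041 = 53.06 dB.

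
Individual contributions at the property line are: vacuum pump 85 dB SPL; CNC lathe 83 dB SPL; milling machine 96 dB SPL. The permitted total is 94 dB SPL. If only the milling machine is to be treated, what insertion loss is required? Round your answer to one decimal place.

The untreated sources together contribute 10^(85/10) + 10^(83/10) = 5.158e+08, i.e. 87.12 dB SPL.
To meet 94 dB SPL overall, the treated milling machine may contribute at most 10^(94/10) − 5.158e+08 = 1.996e+09, i.e. 93.00 dB SPL.
Required insertion loss = 96 − 93.00 = 3.00 dB.

3.0 dB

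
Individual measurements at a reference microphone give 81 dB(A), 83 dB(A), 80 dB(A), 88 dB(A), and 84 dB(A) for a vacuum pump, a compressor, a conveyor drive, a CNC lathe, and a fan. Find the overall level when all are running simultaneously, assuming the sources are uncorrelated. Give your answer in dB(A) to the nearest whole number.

91 dB(A)

For uncorrelated sources the intensities add, so convert each level to linear form, sum, and take 10·log₁₀ of the total.
Σ 10^(L/10) = 10^(81/10) + 10^(83/10) + 10^(80/10) + 10^(88/10) + 10^(84/10) = 1.308e+09.
L_total = 10·log₁₀(1.308e+09) = 91.16 dB(A).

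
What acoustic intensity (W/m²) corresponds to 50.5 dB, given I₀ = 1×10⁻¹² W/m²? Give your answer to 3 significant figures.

1.12e-07 W/m²

L = 10·log₁₀(I/I₀) ⇒ I = I₀·10^(L/10) = 10⁻¹² × 10^5.05.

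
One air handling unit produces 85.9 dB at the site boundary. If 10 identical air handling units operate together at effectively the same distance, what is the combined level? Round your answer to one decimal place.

95.9 dB

L_total = L₁ + 10·log₁₀ N for N identical incoherent sources.
L_total = 85.9 + 10·log₁₀(10) = 85.9 + 10.000 = 95.90 dB.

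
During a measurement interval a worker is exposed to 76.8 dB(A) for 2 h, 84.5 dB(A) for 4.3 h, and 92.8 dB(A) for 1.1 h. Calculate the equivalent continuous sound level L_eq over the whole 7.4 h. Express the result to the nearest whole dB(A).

Weight each interval's intensity by its duration and average over T = 7.4 h:
Σ tᵢ·10^(Lᵢ/10) = 2·10^(76.8/10) + 4.3·10^(84.5/10) + 1.1·10^(92.8/10) = 3.404e+09.
L_eq = 10·log₁₀(3.404e+09/7.4) = 86.63 dB(A).

87 dB(A)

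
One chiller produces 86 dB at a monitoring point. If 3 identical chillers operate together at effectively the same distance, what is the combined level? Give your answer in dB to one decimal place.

90.8 dB

With 3 equal, uncorrelated contributions the intensity is 3× that of one unit, giving a rise of 10·log₁₀ 3.
L_total = 86 + 10·log₁₀(3) = 86 + 4.771 = 90.77 dB.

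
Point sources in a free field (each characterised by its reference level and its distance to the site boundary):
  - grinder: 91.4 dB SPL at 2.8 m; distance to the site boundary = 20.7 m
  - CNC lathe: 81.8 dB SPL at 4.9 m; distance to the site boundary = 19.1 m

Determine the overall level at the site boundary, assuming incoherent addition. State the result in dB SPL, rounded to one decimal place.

75.5 dB SPL

Apply inverse-square spreading to bring every level to the receiver, then sum 10^(L/10).
grinder: 91.4 − 20·log₁₀(20.7/2.8) = 91.4 − 17.38 = 74.02 dB SPL.
CNC lathe: 81.8 − 20·log₁₀(19.1/4.9) = 81.8 − 11.82 = 69.98 dB SPL.
Σ 10^(L/10) = 3.522e+07 → L_total = 10·log₁₀(3.522e+07) = 75.47 dB SPL.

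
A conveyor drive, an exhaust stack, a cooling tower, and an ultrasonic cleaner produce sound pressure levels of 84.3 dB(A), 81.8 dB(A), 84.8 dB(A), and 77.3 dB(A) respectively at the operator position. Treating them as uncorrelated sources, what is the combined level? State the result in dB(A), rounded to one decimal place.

For uncorrelated sources the intensities add, so convert each level to linear form, sum, and take 10·log₁₀ of the total.
Σ 10^(L/10) = 10^(84.3/10) + 10^(81.8/10) + 10^(84.8/10) + 10^(77.3/10) = 7.762e+08.
L_total = 10·log₁₀(7.762e+08) = 88.90 dB(A).

88.9 dB(A)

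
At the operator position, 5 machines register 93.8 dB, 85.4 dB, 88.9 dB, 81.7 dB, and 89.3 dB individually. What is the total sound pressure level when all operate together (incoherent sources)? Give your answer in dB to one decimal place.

96.6 dB

For uncorrelated sources the intensities add, so convert each level to linear form, sum, and take 10·log₁₀ of the total.
Σ 10^(L/10) = 10^(93.8/10) + 10^(85.4/10) + 10^(88.9/10) + 10^(81.7/10) + 10^(89.3/10) = 4.521e+09.
L_total = 10·log₁₀(4.521e+09) = 96.55 dB.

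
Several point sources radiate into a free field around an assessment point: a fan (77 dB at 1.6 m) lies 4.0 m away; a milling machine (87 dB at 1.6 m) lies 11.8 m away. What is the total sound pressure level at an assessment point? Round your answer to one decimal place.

Apply inverse-square spreading to bring every level to the receiver, then sum 10^(L/10).
fan: 77 − 20·log₁₀(4.0/1.6) = 77 − 7.96 = 69.04 dB.
milling machine: 87 − 20·log₁₀(11.8/1.6) = 87 − 17.36 = 69.64 dB.
Σ 10^(L/10) = 1.723e+07 → L_total = 10·log₁₀(1.723e+07) = 72.36 dB.

72.4 dB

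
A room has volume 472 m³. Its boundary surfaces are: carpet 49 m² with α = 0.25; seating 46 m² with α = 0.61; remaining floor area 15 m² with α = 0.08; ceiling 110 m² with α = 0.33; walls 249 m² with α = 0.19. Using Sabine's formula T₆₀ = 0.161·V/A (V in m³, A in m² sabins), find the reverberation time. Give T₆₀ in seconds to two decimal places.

Total absorption A = 49·0.25 + 46·0.61 + 15·0.08 + 110·0.33 + 249·0.19 = 125.12 m² sabins.
T₆₀ = 0.161·V/A = 0.161·472/125.12 = 0.607 s.

0.61 s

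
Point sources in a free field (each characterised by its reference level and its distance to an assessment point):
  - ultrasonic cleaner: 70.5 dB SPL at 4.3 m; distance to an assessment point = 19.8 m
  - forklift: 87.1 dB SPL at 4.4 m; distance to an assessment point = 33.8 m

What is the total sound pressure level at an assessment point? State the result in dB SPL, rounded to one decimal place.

First find each source's level at the receiver (point-source: −20·log₁₀(r/r_ref)), then combine on an intensity basis.
ultrasonic cleaner: 70.5 − 20·log₁₀(19.8/4.3) = 70.5 − 13.26 = 57.24 dB SPL.
forklift: 87.1 − 20·log₁₀(33.8/4.4) = 87.1 − 17.71 = 69.39 dB SPL.
Σ 10^(L/10) = 9.220e+06 → L_total = 10·log₁₀(9.220e+06) = 69.65 dB SPL.

69.6 dB SPL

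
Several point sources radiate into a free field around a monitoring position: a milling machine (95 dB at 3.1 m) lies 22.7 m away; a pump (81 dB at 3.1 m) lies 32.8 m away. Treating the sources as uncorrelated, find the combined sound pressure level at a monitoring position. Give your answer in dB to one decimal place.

77.8 dB

Propagate each source to the receiver with L = L_ref − 20·log₁₀(r/r_ref), then add intensities.
milling machine: 95 − 20·log₁₀(22.7/3.1) = 95 − 17.29 = 77.71 dB.
pump: 81 − 20·log₁₀(32.8/3.1) = 81 − 20.49 = 60.51 dB.
Σ 10^(L/10) = 6.010e+07 → L_total = 10·log₁₀(6.010e+07) = 77.79 dB.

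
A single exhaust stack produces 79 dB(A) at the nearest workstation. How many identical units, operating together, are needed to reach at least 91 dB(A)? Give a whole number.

N identical sources give L₁ + 10·log₁₀ N, so require 10·log₁₀ N ≥ 91 − 79 = 12.0 dB.
N ≥ 10^(12.0/10) = 15.849, so N = 16.

16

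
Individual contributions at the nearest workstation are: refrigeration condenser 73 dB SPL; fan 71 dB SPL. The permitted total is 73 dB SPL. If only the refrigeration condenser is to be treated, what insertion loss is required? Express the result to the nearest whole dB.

The untreated sources together contribute 10^(71/10) = 1.259e+07, i.e. 71.00 dB SPL.
To meet 73 dB SPL overall, the treated refrigeration condenser may contribute at most 10^(73/10) − 1.259e+07 = 7.363e+06, i.e. 68.67 dB SPL.
Required insertion loss = 73 − 68.67 = 4.33 dB.

4 dB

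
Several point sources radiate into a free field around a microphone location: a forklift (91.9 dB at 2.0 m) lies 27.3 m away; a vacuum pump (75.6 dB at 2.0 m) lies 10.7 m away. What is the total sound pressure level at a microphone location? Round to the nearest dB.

70 dB

Apply inverse-square spreading to bring every level to the receiver, then sum 10^(L/10).
forklift: 91.9 − 20·log₁₀(27.3/2.0) = 91.9 − 22.70 = 69.20 dB.
vacuum pump: 75.6 − 20·log₁₀(10.7/2.0) = 75.6 − 14.57 = 61.03 dB.
Σ 10^(L/10) = 9.581e+06 → L_total = 10·log₁₀(9.581e+06) = 69.81 dB.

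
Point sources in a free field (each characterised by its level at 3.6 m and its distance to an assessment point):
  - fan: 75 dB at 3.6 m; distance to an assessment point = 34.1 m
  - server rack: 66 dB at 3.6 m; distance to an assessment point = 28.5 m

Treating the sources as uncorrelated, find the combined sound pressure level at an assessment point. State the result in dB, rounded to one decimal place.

56.2 dB

First find each source's level at the receiver (point-source: −20·log₁₀(r/r_ref)), then combine on an intensity basis.
fan: 75 − 20·log₁₀(34.1/3.6) = 75 − 19.53 = 55.47 dB.
server rack: 66 − 20·log₁₀(28.5/3.6) = 66 − 17.97 = 48.03 dB.
Σ 10^(L/10) = 4.160e+05 → L_total = 10·log₁₀(4.160e+05) = 56.19 dB.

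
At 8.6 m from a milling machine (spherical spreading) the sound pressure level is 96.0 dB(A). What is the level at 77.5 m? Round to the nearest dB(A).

77 dB(A)

Point-source attenuation: ΔL = 20·log₁₀(r₂/r₁) = 20·log₁₀(77.5/8.6) = 19.096 dB.
L₂ = 96.0 − 20·log₁₀(77.5/8.6) = 96.0 − 19.096 = 76.90 dB(A).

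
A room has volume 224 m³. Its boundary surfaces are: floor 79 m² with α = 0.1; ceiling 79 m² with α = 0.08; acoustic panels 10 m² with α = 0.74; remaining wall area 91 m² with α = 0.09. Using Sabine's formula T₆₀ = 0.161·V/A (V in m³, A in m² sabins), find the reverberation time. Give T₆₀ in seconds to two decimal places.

Summing Sᵢαᵢ: 79·0.1 + 79·0.08 + 10·0.74 + 91·0.09 = 29.81 m².
T₆₀ = 0.161 × 224 / 29.81 = 1.210 s.

1.21 s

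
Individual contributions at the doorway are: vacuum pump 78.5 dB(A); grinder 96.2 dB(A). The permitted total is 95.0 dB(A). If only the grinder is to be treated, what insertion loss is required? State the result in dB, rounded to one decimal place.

The untreated sources together contribute 10^(78.5/10) = 7.079e+07, i.e. 78.50 dB(A).
To meet 95.0 dB(A) overall, the treated grinder may contribute at most 10^(95.0/10) − 7.079e+07 = 3.091e+09, i.e. 94.90 dB(A).
Required insertion loss = 96.2 − 94.90 = 1.30 dB.

1.3 dB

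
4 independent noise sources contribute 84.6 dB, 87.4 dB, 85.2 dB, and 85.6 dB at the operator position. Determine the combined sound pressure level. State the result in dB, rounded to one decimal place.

Incoherent sources combine by intensity addition: L_total = 10·log₁₀(Σ 10^(L_i/10)).
Σ 10^(L/10) = 10^(84.6/10) + 10^(87.4/10) + 10^(85.2/10) + 10^(85.6/10) = 1.532e+09.
L_total = 10·log₁₀(1.532e+09) = 91.85 dB.

91.9 dB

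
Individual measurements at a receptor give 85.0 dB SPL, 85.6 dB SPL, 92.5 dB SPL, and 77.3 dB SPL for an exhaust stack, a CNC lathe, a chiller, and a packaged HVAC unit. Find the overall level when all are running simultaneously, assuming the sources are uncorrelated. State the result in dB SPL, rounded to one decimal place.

Incoherent sources combine by intensity addition: L_total = 10·log₁₀(Σ 10^(L_i/10)).
Σ 10^(L/10) = 10^(85.0/10) + 10^(85.6/10) + 10^(92.5/10) + 10^(77.3/10) = 2.511e+09.
L_total = 10·log₁₀(2.511e+09) = 94.00 dB SPL.

94.0 dB SPL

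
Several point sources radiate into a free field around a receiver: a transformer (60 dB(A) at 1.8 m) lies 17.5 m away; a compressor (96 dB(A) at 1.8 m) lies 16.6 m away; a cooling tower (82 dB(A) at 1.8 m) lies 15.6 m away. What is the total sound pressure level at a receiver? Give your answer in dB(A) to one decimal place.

76.9 dB(A)

Propagate each source to the receiver with L = L_ref − 20·log₁₀(r/r_ref), then add intensities.
transformer: 60 − 20·log₁₀(17.5/1.8) = 60 − 19.76 = 40.24 dB(A).
compressor: 96 − 20·log₁₀(16.6/1.8) = 96 − 19.30 = 76.70 dB(A).
cooling tower: 82 − 20·log₁₀(15.6/1.8) = 82 − 18.76 = 63.24 dB(A).
Σ 10^(L/10) = 4.893e+07 → L_total = 10·log₁₀(4.893e+07) = 76.90 dB(A).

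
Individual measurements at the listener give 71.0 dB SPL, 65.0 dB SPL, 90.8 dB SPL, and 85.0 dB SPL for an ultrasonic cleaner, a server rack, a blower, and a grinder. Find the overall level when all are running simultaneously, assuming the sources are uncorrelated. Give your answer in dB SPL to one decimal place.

Incoherent sources combine by intensity addition: L_total = 10·log₁₀(Σ 10^(L_i/10)).
Σ 10^(L/10) = 10^(71.0/10) + 10^(65.0/10) + 10^(90.8/10) + 10^(85.0/10) = 1.534e+09.
L_total = 10·log₁₀(1.534e+09) = 91.86 dB SPL.

91.9 dB SPL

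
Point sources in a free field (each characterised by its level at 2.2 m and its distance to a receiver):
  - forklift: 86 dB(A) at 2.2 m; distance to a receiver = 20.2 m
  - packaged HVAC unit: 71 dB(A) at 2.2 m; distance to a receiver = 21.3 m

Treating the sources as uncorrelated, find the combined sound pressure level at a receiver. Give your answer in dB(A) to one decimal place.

66.9 dB(A)

Propagate each source to the receiver with L = L_ref − 20·log₁₀(r/r_ref), then add intensities.
forklift: 86 − 20·log₁₀(20.2/2.2) = 86 − 19.26 = 66.74 dB(A).
packaged HVAC unit: 71 − 20·log₁₀(21.3/2.2) = 71 − 19.72 = 51.28 dB(A).
Σ 10^(L/10) = 4.856e+06 → L_total = 10·log₁₀(4.856e+06) = 66.86 dB(A).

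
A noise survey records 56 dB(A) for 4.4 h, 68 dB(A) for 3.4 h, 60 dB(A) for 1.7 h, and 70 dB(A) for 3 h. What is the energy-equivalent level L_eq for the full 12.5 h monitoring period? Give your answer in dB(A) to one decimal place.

66.4 dB(A)

The energy average is taken in the linear domain: L_eq = 10·log₁₀[(Σ tᵢ·10^(Lᵢ/10))/T], T = 12.5 h.
Σ tᵢ·10^(Lᵢ/10) = 4.4·10^(56/10) + 3.4·10^(68/10) + 1.7·10^(60/10) + 3·10^(70/10) = 5.490e+07.
L_eq = 10·log₁₀(5.490e+07/12.5) = 66.43 dB(A).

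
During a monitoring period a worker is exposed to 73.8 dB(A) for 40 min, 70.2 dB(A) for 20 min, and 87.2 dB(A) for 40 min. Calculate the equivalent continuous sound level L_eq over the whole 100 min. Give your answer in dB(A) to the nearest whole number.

83 dB(A)

Weight each interval's intensity by its duration and average over T = 100 min:
Σ tᵢ·10^(Lᵢ/10) = 40·10^(73.8/10) + 20·10^(70.2/10) + 40·10^(87.2/10) = 2.216e+10.
L_eq = 10·log₁₀(2.216e+10/100) = 83.46 dB(A).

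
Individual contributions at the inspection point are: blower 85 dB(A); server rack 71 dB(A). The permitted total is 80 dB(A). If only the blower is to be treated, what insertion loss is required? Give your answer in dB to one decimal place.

5.6 dB

Everything except the blower sums to 10^(71/10) = 1.259e+07 in linear terms, 71.00 dB(A).
To meet 80 dB(A) overall, the treated blower may contribute at most 10^(80/10) − 1.259e+07 = 8.741e+07, i.e. 79.42 dB(A).
Required insertion loss = 85 − 79.42 = 5.58 dB.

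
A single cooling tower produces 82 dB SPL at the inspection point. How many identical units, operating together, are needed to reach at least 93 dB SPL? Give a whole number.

Need L₁ + 10·log₁₀ N ≥ 93, i.e. log₁₀ N ≥ 1.10.
N ≥ 10^(11.0/10) = 12.589, so N = 13.

13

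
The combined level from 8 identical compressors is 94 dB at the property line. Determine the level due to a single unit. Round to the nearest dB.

Dividing the total intensity by 8 lowers the level by 10·log₁₀ 8 = 9.031 dB: L₁ = 94 − 9.031.

85 dB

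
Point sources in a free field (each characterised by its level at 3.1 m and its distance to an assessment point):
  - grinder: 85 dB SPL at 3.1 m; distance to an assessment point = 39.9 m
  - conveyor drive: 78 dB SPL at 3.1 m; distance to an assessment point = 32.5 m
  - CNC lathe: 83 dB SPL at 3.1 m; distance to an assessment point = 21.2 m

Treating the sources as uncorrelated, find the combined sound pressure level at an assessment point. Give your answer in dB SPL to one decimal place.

68.3 dB SPL

Apply inverse-square spreading to bring every level to the receiver, then sum 10^(L/10).
grinder: 85 − 20·log₁₀(39.9/3.1) = 85 − 22.19 = 62.81 dB SPL.
conveyor drive: 78 − 20·log₁₀(32.5/3.1) = 78 − 20.41 = 57.59 dB SPL.
CNC lathe: 83 − 20·log₁₀(21.2/3.1) = 83 − 16.70 = 66.30 dB SPL.
Σ 10^(L/10) = 6.749e+06 → L_total = 10·log₁₀(6.749e+06) = 68.29 dB SPL.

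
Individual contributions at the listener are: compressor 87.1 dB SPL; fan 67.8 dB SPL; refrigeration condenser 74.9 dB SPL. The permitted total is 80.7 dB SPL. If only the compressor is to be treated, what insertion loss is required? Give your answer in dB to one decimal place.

The untreated sources together contribute 10^(67.8/10) + 10^(74.9/10) = 3.693e+07, i.e. 75.67 dB SPL.
To meet 80.7 dB SPL overall, the treated compressor may contribute at most 10^(80.7/10) − 3.693e+07 = 8.056e+07, i.e. 79.06 dB SPL.
So the compressor must be reduced from 87.1 to 79.06 dB SPL: IL = 8.04 dB.

8.0 dB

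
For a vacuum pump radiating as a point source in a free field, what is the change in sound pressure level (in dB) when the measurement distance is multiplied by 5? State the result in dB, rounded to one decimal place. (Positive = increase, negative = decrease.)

-14.0 dB

With spherical spreading the level changes by −20·log₁₀(r₂/r₁).
ΔL = −20·log₁₀(5) = -13.98 dB.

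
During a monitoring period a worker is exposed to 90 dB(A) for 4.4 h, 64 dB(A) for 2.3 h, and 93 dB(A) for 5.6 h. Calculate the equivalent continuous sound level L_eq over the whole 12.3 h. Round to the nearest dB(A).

L_eq = 10·log₁₀[(1/T)·Σ tᵢ·10^(Lᵢ/10)] with T = 12.3 h.
Σ tᵢ·10^(Lᵢ/10) = 4.4·10^(90/10) + 2.3·10^(64/10) + 5.6·10^(93/10) = 1.558e+10.
L_eq = 10·log₁₀(1.558e+10/12.3) = 91.03 dB(A).

91 dB(A)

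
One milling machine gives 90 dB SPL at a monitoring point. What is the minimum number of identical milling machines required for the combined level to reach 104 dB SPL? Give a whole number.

26

Need L₁ + 10·log₁₀ N ≥ 104, i.e. log₁₀ N ≥ 1.40.
N ≥ 10^(14.0/10) = 25.119, so N = 26.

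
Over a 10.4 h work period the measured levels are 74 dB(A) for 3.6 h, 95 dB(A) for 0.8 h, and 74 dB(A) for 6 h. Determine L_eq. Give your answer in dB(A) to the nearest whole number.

The energy average is taken in the linear domain: L_eq = 10·log₁₀[(Σ tᵢ·10^(Lᵢ/10))/T], T = 10.4 h.
Σ tᵢ·10^(Lᵢ/10) = 3.6·10^(74/10) + 0.8·10^(95/10) + 6·10^(74/10) = 2.771e+09.
L_eq = 10·log₁₀(2.771e+09/10.4) = 84.26 dB(A).

84 dB(A)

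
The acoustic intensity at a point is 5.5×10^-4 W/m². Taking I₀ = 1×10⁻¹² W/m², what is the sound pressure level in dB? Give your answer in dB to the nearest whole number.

Dividing by I₀ shifts the exponent by 12: I/I₀ = 5.5×10^8.
L = 10·(0.7404 + 8) = 87.40 dB.

87 dB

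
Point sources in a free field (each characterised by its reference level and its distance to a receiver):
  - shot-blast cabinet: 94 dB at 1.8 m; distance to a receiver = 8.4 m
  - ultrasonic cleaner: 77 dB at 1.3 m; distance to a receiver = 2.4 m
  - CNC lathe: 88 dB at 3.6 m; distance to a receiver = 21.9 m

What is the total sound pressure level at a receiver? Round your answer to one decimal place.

Propagate each source to the receiver with L = L_ref − 20·log₁₀(r/r_ref), then add intensities.
shot-blast cabinet: 94 − 20·log₁₀(8.4/1.8) = 94 − 13.38 = 80.62 dB.
ultrasonic cleaner: 77 − 20·log₁₀(2.4/1.3) = 77 − 5.33 = 71.67 dB.
CNC lathe: 88 − 20·log₁₀(21.9/3.6) = 88 − 15.68 = 72.32 dB.
Σ 10^(L/10) = 1.471e+08 → L_total = 10·log₁₀(1.471e+08) = 81.68 dB.

81.7 dB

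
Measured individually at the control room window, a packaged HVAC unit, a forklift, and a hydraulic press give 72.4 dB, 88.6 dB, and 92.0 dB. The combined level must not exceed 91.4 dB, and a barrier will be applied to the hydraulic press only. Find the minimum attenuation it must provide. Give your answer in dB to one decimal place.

Everything except the hydraulic press sums to 10^(72.4/10) + 10^(88.6/10) = 7.418e+08 in linear terms, 88.70 dB.
The limit corresponds to 10^(91.4/10) = 1.380e+09; subtracting the fixed part leaves 6.386e+08 for the hydraulic press, i.e. 88.05 dB.
Required insertion loss = 92.0 − 88.05 = 3.95 dB.

3.9 dB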